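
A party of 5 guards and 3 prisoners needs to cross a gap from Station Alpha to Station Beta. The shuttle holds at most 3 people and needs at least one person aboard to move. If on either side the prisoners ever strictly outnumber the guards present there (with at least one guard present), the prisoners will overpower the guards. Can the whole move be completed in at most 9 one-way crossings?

Yes

Yes — this plan uses 7 crossings (≤ 9):
1. 2 prisoners → Station Beta.  (Station Alpha: 5G 1P; Station Beta: 0G 2P)
2. 1 prisoner ← Station Alpha.  (Station Alpha: 5G 2P; Station Beta: 0G 1P)
3. 2 guards and 1 prisoner → Station Beta.  (Station Alpha: 3G 1P; Station Beta: 2G 2P)
4. 1 prisoner ← Station Alpha.  (Station Alpha: 3G 2P; Station Beta: 2G 1P)
5. 1 guard and 2 prisoners → Station Beta.  (Station Alpha: 2G 0P; Station Beta: 3G 3P)
6. 1 prisoner ← Station Alpha.  (Station Alpha: 2G 1P; Station Beta: 3G 2P)
7. 2 guards and 1 prisoner → Station Beta.  (Station Alpha: 0G 0P; Station Beta: 5G 3P)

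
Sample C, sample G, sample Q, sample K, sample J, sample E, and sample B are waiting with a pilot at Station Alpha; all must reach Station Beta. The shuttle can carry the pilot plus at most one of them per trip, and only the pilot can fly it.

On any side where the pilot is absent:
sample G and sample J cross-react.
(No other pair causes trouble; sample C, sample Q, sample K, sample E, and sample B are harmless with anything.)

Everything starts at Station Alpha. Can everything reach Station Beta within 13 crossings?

Yes

Yes — this plan uses 13 crossings (≤ 13):
1. Pilot goes to Station Beta with sample G.  [Station Alpha: sample B, sample C, sample E, sample J, sample K, sample Q | Station Beta: sample G]
2. Pilot goes back to Station Alpha alone.  [Station Alpha: sample B, sample C, sample E, sample J, sample K, sample Q | Station Beta: sample G]
3. Pilot goes to Station Beta with sample C.  [Station Alpha: sample B, sample E, sample J, sample K, sample Q | Station Beta: sample C, sample G]
4. Pilot goes back to Station Alpha alone.  [Station Alpha: sample B, sample E, sample J, sample K, sample Q | Station Beta: sample C, sample G]
5. Pilot goes to Station Beta with sample Q.  [Station Alpha: sample B, sample E, sample J, sample K | Station Beta: sample C, sample G, sample Q]
6. Pilot goes back to Station Alpha alone.  [Station Alpha: sample B, sample E, sample J, sample K | Station Beta: sample C, sample G, sample Q]
7. Pilot goes to Station Beta with sample K.  [Station Alpha: sample B, sample E, sample J | Station Beta: sample C, sample G, sample K, sample Q]
8. Pilot goes back to Station Alpha alone.  [Station Alpha: sample B, sample E, sample J | Station Beta: sample C, sample G, sample K, sample Q]
9. Pilot goes to Station Beta with sample E.  [Station Alpha: sample B, sample J | Station Beta: sample C, sample E, sample G, sample K, sample Q]
10. Pilot goes back to Station Alpha alone.  [Station Alpha: sample B, sample J | Station Beta: sample C, sample E, sample G, sample K, sample Q]
11. Pilot goes to Station Beta with sample B.  [Station Alpha: sample J | Station Beta: sample B, sample C, sample E, sample G, sample K, sample Q]
12. Pilot goes back to Station Alpha alone.  [Station Alpha: sample J | Station Beta: sample B, sample C, sample E, sample G, sample K, sample Q]
13. Pilot goes to Station Beta with sample J.  [Station Alpha: — | Station Beta: sample B, sample C, sample E, sample G, sample J, sample K, sample Q]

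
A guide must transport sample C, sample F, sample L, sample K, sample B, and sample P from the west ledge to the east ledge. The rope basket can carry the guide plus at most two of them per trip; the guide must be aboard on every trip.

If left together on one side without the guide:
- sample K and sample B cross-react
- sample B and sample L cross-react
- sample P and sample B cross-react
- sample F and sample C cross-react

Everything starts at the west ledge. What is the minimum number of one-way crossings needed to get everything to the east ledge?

Counting alone: the guide can take at most 2 across per trip to the east ledge, so moving all 6 needs at least 3 loaded trips out, with a return between consecutive ones — at least 5 crossings.
The safety rule pushes this higher. Following every safe sequence of crossings, the most of the 6 that can be at the east ledge as the rope basket arrives there on crossing 5 is 5 — never all 6.
So no plan with fewer than 7 crossings exists, and this one achieves 7:
1. Guide goes to the east ledge with sample B and sample C.
2. Guide goes back to the west ledge alone.
3. Guide goes to the east ledge with sample L.
4. Guide goes back to the west ledge with sample B.
5. Guide goes to the east ledge with sample K and sample P.
6. Guide goes back to the west ledge alone.
7. Guide goes to the east ledge with sample B and sample F.

7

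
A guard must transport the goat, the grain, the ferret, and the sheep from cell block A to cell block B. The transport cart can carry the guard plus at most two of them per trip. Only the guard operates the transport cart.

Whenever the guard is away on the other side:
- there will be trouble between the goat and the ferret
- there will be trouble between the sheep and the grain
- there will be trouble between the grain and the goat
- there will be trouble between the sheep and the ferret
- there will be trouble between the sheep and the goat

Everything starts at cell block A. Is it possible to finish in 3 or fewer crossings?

No

Counting alone: the guard can take at most 2 across per trip to cell block B, so moving all 4 needs at least 2 loaded trips out, with a return between consecutive ones — at least 3 crossings.
The safety rule pushes this higher. Following every safe sequence of crossings, the most of the 4 that can be at cell block B as the transport cart arrives there on crossing 3 is 3 — never all 4.
So the move cannot be finished within 3 crossings. (The shortest complete plan takes 5:)
1. Guard goes to cell block B with the goat and the sheep.
2. Guard goes back to cell block A with the goat.
3. Guard goes to cell block B with the ferret and the grain.
4. Guard goes back to cell block A with the sheep.
5. Guard goes to cell block B with the goat and the sheep.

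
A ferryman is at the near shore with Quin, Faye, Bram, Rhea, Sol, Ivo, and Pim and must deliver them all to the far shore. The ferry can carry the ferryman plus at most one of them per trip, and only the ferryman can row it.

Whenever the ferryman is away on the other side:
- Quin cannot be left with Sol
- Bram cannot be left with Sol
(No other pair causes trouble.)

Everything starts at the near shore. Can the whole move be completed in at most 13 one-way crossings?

Counting alone: the ferryman can take at most 1 across per trip to the far shore, so moving all 7 needs at least 7 loaded trips out, with a return between consecutive ones — at least 13 crossings.
The safety rule pushes this higher. Following every safe sequence of crossings, the most of the 7 that can be at the far shore as the ferry arrives there on crossing 13 is 6 — never all 7.
So the move cannot be finished within 13 crossings. (The shortest complete plan takes 15:)
1. Ferryman goes to the far shore with Sol.
2. Ferryman goes back to the near shore alone.
3. Ferryman goes to the far shore with Quin.
4. Ferryman goes back to the near shore with Sol.
5. Ferryman goes to the far shore with Bram.
6. Ferryman goes back to the near shore alone.
7. Ferryman goes to the far shore with Faye.
8. Ferryman goes back to the near shore alone.
9. Ferryman goes to the far shore with Rhea.
10. Ferryman goes back to the near shore alone.
11. Ferryman goes to the far shore with Ivo.
12. Ferryman goes back to the near shore alone.
13. Ferryman goes to the far shore with Pim.
14. Ferryman goes back to the near shore alone.
15. Ferryman goes to the far shore with Sol.

No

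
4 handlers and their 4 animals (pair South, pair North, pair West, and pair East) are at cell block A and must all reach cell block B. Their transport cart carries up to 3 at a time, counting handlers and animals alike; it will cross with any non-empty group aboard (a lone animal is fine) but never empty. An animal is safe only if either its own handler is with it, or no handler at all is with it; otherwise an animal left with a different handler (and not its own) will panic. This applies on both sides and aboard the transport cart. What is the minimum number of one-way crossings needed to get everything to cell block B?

9

Counting alone: each trip to cell block B takes at most 3 across and each return brings at least 1 back, so after t trips out (and t−1 returns) at most 3t − (t−1) of the 8 are across; that first reaches 8 at t = 4, so at least 7 crossings are needed.
The safety rule pushes this higher. Following every safe sequence of crossings, the most of the 8 that can be at cell block B as the transport cart arrives there on crossing 7 is 7 — never all 8.
So no plan with fewer than 9 crossings exists, and this one achieves 9:
1. animal South and handler South cross → cell block B.
2. handler South crosses ← cell block A.
3. animal North, handler North, and handler South cross → cell block B.
4. animal South and handler South cross ← cell block A.
5. handler East, handler South, and handler West cross → cell block B.
6. animal North crosses ← cell block A.
7. animal North and animal South cross → cell block B.
8. animal South crosses ← cell block A.
9. animal East, animal South, and animal West cross → cell block B.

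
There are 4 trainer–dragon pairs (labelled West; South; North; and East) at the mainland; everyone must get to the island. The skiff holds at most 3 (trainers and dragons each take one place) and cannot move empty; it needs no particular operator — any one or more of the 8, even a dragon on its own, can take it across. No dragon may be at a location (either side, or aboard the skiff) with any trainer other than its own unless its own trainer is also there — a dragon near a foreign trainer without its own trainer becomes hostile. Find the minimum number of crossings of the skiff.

Counting alone: each trip to the island takes at most 3 across and each return brings at least 1 back, so after t trips out (and t−1 returns) at most 3t − (t−1) of the 8 are across; that first reaches 8 at t = 4, so at least 7 crossings are needed.
The safety rule pushes this higher. Following every safe sequence of crossings, the most of the 8 that can be at the island as the skiff arrives there on crossing 7 is 7 — never all 8.
So no plan with fewer than 9 crossings exists, and this one achieves 9:
1. dragon West and trainer West cross → the island.
2. trainer West crosses ← the mainland.
3. dragon South, trainer South, and trainer West cross → the island.
4. dragon West and trainer West cross ← the mainland.
5. trainer East, trainer North, and trainer West cross → the island.
6. dragon South crosses ← the mainland.
7. dragon South and dragon West cross → the island.
8. dragon West crosses ← the mainland.
9. dragon East, dragon North, and dragon West cross → the island.

9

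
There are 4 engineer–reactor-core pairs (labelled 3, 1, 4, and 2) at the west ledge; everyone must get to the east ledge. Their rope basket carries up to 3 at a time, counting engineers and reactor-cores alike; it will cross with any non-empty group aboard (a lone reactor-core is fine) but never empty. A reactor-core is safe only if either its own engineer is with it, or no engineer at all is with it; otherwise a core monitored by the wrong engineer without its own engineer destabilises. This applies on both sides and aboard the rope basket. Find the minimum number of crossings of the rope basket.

Counting alone: each trip to the east ledge takes at most 3 across and each return brings at least 1 back, so after t trips out (and t−1 returns) at most 3t − (t−1) of the 8 are across; that first reaches 8 at t = 4, so at least 7 crossings are needed.
The safety rule pushes this higher. Following every safe sequence of crossings, the most of the 8 that can be at the east ledge as the rope basket arrives there on crossing 7 is 7 — never all 8.
So no plan with fewer than 9 crossings exists, and this one achieves 9:
1. engineer 3 and reactor-core 3 cross → the east ledge.
2. engineer 3 crosses ← the west ledge.
3. engineer 1, engineer 3, and reactor-core 1 cross → the east ledge.
4. engineer 3 and reactor-core 3 cross ← the west ledge.
5. engineer 2, engineer 3, and engineer 4 cross → the east ledge.
6. reactor-core 1 crosses ← the west ledge.
7. reactor-core 1 and reactor-core 3 cross → the east ledge.
8. reactor-core 3 crosses ← the west ledge.
9. reactor-core 2, reactor-core 3, and reactor-core 4 cross → the east ledge.

9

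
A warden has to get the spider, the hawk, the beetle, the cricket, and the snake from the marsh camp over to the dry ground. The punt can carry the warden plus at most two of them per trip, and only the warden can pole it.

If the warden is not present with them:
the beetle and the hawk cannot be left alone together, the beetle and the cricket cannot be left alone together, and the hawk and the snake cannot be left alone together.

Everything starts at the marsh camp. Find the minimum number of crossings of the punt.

5

Counting alone: the warden can take at most 2 across per trip to the dry ground, so moving all 5 needs at least 3 loaded trips out, with a return between consecutive ones — at least 5 crossings.
The plan below uses exactly 5 crossings, so it is optimal:
1. Warden goes to the dry ground with the beetle and the hawk.  [the marsh camp: the cricket, the snake, the spider | the dry ground: the beetle, the hawk]
2. Warden goes back to the marsh camp with the hawk.  [the marsh camp: the cricket, the hawk, the snake, the spider | the dry ground: the beetle]
3. Warden goes to the dry ground with the snake and the spider.  [the marsh camp: the cricket, the hawk | the dry ground: the beetle, the snake, the spider]
4. Warden goes back to the marsh camp alone.  [the marsh camp: the cricket, the hawk | the dry ground: the beetle, the snake, the spider]
5. Warden goes to the dry ground with the cricket and the hawk.  [the marsh camp: — | the dry ground: the beetle, the cricket, the hawk, the snake, the spider]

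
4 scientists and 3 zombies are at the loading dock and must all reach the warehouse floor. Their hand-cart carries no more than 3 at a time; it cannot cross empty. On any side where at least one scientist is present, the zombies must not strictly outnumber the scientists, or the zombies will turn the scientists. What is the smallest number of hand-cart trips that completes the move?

Counting alone: each trip to the warehouse floor takes at most 3 across and each return brings at least 1 back, so after t trips out (and t−1 returns) at most 3t − (t−1) of the 7 are across; that first reaches 7 at t = 3, so at least 5 crossings are needed.
The plan below uses exactly 5 crossings, so it is optimal:
1. 3 zombies → the warehouse floor.  (the loading dock: 4S 0Z; the warehouse floor: 0S 3Z)
2. 1 zombie ← the loading dock.  (the loading dock: 4S 1Z; the warehouse floor: 0S 2Z)
3. 3 scientists → the warehouse floor.  (the loading dock: 1S 1Z; the warehouse floor: 3S 2Z)
4. 1 scientist ← the loading dock.  (the loading dock: 2S 1Z; the warehouse floor: 2S 2Z)
5. 2 scientists and 1 zombie → the warehouse floor.  (the loading dock: 0S 0Z; the warehouse floor: 4S 3Z)

5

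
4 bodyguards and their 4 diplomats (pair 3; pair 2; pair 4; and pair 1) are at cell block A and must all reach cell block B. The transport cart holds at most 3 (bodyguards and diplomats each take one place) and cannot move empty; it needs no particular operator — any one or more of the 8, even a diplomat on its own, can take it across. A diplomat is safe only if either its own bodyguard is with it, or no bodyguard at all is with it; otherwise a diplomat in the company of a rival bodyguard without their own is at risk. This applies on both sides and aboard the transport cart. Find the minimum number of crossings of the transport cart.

Counting alone: each trip to cell block B takes at most 3 across and each return brings at least 1 back, so after t trips out (and t−1 returns) at most 3t − (t−1) of the 8 are across; that first reaches 8 at t = 4, so at least 7 crossings are needed.
The safety rule pushes this higher. Following every safe sequence of crossings, the most of the 8 that can be at cell block B as the transport cart arrives there on crossing 7 is 7 — never all 8.
So no plan with fewer than 9 crossings exists, and this one achieves 9:
1. bodyguard 3 and diplomat 3 cross → cell block B.
2. bodyguard 3 crosses ← cell block A.
3. bodyguard 2, bodyguard 3, and diplomat 2 cross → cell block B.
4. bodyguard 3 and diplomat 3 cross ← cell block A.
5. bodyguard 1, bodyguard 3, and bodyguard 4 cross → cell block B.
6. diplomat 2 crosses ← cell block A.
7. diplomat 2 and diplomat 3 cross → cell block B.
8. diplomat 3 crosses ← cell block A.
9. diplomat 1, diplomat 3, and diplomat 4 cross → cell block B.

9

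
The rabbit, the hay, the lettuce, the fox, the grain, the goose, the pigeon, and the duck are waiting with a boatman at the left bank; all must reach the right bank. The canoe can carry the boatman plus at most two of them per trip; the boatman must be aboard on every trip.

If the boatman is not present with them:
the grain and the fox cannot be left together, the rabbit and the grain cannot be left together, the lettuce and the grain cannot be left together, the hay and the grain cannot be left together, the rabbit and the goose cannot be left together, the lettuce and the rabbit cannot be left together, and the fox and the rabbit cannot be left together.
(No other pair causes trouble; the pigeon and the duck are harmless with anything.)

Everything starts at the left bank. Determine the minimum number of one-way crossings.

Counting alone: the boatman can take at most 2 across per trip to the right bank, so moving all 8 needs at least 4 loaded trips out, with a return between consecutive ones — at least 7 crossings.
The safety rule pushes this higher. Following every safe sequence of crossings, the most of the 8 that can be at the right bank as the canoe arrives there on crossings 7, 9, 11 is 5, 6, 7 respectively — never all 8.
So no plan with fewer than 13 crossings exists, and this one achieves 13:
1. Boatman goes to the right bank with the grain and the rabbit.
2. Boatman goes back to the left bank with the rabbit.
3. Boatman goes to the right bank with the hay and the rabbit.
4. Boatman goes back to the left bank with the grain.
5. Boatman goes to the right bank with the fox and the lettuce.
6. Boatman goes back to the left bank with the rabbit.
7. Boatman goes to the right bank with the goose and the rabbit.
8. Boatman goes back to the left bank with the rabbit.
9. Boatman goes to the right bank with the pigeon and the rabbit.
10. Boatman goes back to the left bank with the rabbit.
11. Boatman goes to the right bank with the duck and the rabbit.
12. Boatman goes back to the left bank with the rabbit.
13. Boatman goes to the right bank with the grain and the rabbit.

13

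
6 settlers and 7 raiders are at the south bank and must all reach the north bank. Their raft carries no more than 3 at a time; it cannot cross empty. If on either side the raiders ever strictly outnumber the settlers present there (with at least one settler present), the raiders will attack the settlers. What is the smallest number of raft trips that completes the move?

The raiders already outnumber the settlers at the south bank before anyone moves, so the starting position itself is disallowed.

impossible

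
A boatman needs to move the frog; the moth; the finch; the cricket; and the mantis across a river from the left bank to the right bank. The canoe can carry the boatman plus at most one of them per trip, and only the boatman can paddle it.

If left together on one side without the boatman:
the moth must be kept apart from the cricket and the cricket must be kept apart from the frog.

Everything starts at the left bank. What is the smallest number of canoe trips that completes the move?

11

Counting alone: the boatman can take at most 1 across per trip to the right bank, so moving all 5 needs at least 5 loaded trips out, with a return between consecutive ones — at least 9 crossings.
The safety rule pushes this higher. Following every safe sequence of crossings, the most of the 5 that can be at the right bank as the canoe arrives there on crossing 9 is 4 — never all 5.
So no plan with fewer than 11 crossings exists, and this one achieves 11:
1. Boatman goes to the right bank with the cricket.
2. Boatman goes back to the left bank alone.
3. Boatman goes to the right bank with the frog.
4. Boatman goes back to the left bank with the cricket.
5. Boatman goes to the right bank with the moth.
6. Boatman goes back to the left bank alone.
7. Boatman goes to the right bank with the finch.
8. Boatman goes back to the left bank alone.
9. Boatman goes to the right bank with the mantis.
10. Boatman goes back to the left bank alone.
11. Boatman goes to the right bank with the cricket.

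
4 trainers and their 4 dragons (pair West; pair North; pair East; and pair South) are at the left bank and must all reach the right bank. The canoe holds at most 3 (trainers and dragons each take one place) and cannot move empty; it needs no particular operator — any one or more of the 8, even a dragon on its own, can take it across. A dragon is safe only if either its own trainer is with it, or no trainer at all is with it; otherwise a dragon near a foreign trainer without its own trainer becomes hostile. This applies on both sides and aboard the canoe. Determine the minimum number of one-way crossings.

9

Counting alone: each trip to the right bank takes at most 3 across and each return brings at least 1 back, so after t trips out (and t−1 returns) at most 3t − (t−1) of the 8 are across; that first reaches 8 at t = 4, so at least 7 crossings are needed.
The safety rule pushes this higher. Following every safe sequence of crossings, the most of the 8 that can be at the right bank as the canoe arrives there on crossing 7 is 7 — never all 8.
So no plan with fewer than 9 crossings exists, and this one achieves 9:
1. dragon West and trainer West cross → the right bank.
2. trainer West crosses ← the left bank.
3. dragon North, trainer North, and trainer West cross → the right bank.
4. dragon West and trainer West cross ← the left bank.
5. trainer East, trainer South, and trainer West cross → the right bank.
6. dragon North crosses ← the left bank.
7. dragon North and dragon West cross → the right bank.
8. dragon West crosses ← the left bank.
9. dragon East, dragon South, and dragon West cross → the right bank.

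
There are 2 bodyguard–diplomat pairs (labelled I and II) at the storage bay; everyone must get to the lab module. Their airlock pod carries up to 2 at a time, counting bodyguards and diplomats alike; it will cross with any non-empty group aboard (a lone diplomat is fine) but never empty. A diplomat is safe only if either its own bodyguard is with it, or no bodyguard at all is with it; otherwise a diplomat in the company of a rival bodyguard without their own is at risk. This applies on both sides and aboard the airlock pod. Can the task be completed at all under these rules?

Yes

1. bodyguard I and diplomat I cross → the lab module.
2. bodyguard I crosses ← the storage bay.
3. bodyguard I and bodyguard II cross → the lab module.
4. bodyguard II crosses ← the storage bay.
5. bodyguard II and diplomat II cross → the lab module.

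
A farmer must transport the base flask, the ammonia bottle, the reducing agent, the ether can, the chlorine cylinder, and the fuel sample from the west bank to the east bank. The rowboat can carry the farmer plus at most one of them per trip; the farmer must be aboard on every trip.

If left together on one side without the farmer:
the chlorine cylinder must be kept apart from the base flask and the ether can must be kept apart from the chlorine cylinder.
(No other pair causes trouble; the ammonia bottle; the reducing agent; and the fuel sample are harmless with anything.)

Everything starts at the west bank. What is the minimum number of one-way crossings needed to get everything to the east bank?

Counting alone: the farmer can take at most 1 across per trip to the east bank, so moving all 6 needs at least 6 loaded trips out, with a return between consecutive ones — at least 11 crossings.
The safety rule pushes this higher. Following every safe sequence of crossings, the most of the 6 that can be at the east bank as the rowboat arrives there on crossing 11 is 5 — never all 6.
So no plan with fewer than 13 crossings exists, and this one achieves 13:
1. Farmer goes to the east bank with the chlorine cylinder.
2. Farmer goes back to the west bank alone.
3. Farmer goes to the east bank with the base flask.
4. Farmer goes back to the west bank with the chlorine cylinder.
5. Farmer goes to the east bank with the ether can.
6. Farmer goes back to the west bank alone.
7. Farmer goes to the east bank with the ammonia bottle.
8. Farmer goes back to the west bank alone.
9. Farmer goes to the east bank with the reducing agent.
10. Farmer goes back to the west bank alone.
11. Farmer goes to the east bank with the fuel sample.
12. Farmer goes back to the west bank alone.
13. Farmer goes to the east bank with the chlorine cylinder.

13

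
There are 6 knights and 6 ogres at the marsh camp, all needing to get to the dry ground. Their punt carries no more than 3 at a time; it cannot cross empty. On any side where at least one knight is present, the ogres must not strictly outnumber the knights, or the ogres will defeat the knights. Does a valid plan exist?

No

Following every safe sequence of crossings from the start, the most of the 12 that can be at the dry ground as the punt arrives there on crossings 1, 3, 5 is 3, 5, 6 respectively; the best ever achieved is 6 of 12.
From crossing 7 on, no configuration arises that was not already reachable earlier: only 17 distinct safe configurations (who is on which side, and where the punt is) can ever be reached, none of them has everyone across, and every continuation just revisits them. They are: 0 knights + 0 ogres across (punt back at the start); 0 knights + 1 ogre across (punt there); 0 knights + 1 ogre across (punt back at the start); 0 knights + 2 ogres across (punt there); 0 knights + 2 ogres across (punt back at the start); 0 knights + 3 ogres across (punt there); 0 knights + 3 ogres across (punt back at the start); 0 knights + 4 ogres across (punt there); 0 knights + 4 ogres across (punt back at the start); 0 knights + 5 ogres across (punt there); 0 knights + 5 ogres across (punt back at the start); 0 knights + 6 ogres across (punt there); 1 knight + 1 ogre across (punt there); 1 knight + 1 ogre across (punt back at the start); 2 knights + 2 ogres across (punt there); 2 knights + 2 ogres across (punt back at the start); 3 knights + 3 ogres across (punt there). So no valid plan exists.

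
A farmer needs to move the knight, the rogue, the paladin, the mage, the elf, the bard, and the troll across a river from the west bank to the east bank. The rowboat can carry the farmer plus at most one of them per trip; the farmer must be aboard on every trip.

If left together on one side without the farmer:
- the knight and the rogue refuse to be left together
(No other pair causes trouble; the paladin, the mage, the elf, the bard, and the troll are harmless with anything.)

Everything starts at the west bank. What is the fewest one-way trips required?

Counting alone: the farmer can take at most 1 across per trip to the east bank, so moving all 7 needs at least 7 loaded trips out, with a return between consecutive ones — at least 13 crossings.
The plan below uses exactly 13 crossings, so it is optimal:
1. Farmer goes to the east bank with the knight.
2. Farmer goes back to the west bank alone.
3. Farmer goes to the east bank with the paladin.
4. Farmer goes back to the west bank alone.
5. Farmer goes to the east bank with the mage.
6. Farmer goes back to the west bank alone.
7. Farmer goes to the east bank with the elf.
8. Farmer goes back to the west bank alone.
9. Farmer goes to the east bank with the bard.
10. Farmer goes back to the west bank alone.
11. Farmer goes to the east bank with the troll.
12. Farmer goes back to the west bank alone.
13. Farmer goes to the east bank with the rogue.

13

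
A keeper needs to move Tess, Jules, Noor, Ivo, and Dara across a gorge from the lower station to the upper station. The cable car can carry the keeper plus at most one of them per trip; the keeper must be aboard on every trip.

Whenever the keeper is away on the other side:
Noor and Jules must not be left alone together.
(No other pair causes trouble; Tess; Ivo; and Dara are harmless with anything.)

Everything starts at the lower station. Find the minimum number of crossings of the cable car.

Counting alone: the keeper can take at most 1 across per trip to the upper station, so moving all 5 needs at least 5 loaded trips out, with a return between consecutive ones — at least 9 crossings.
The plan below uses exactly 9 crossings, so it is optimal:
1. Keeper goes to the upper station with Jules.
2. Keeper goes back to the lower station alone.
3. Keeper goes to the upper station with Tess.
4. Keeper goes back to the lower station alone.
5. Keeper goes to the upper station with Ivo.
6. Keeper goes back to the lower station alone.
7. Keeper goes to the upper station with Dara.
8. Keeper goes back to the lower station alone.
9. Keeper goes to the upper station with Noor.

9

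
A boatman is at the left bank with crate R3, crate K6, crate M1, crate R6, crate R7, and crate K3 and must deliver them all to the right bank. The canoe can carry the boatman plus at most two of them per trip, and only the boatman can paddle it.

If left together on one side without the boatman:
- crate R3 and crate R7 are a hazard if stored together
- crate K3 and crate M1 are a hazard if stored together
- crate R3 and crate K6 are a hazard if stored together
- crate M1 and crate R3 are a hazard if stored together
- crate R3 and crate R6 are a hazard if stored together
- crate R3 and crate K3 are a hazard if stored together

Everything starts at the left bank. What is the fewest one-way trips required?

Counting alone: the boatman can take at most 2 across per trip to the right bank, so moving all 6 needs at least 3 loaded trips out, with a return between consecutive ones — at least 5 crossings.
The safety rule pushes this higher. Following every safe sequence of crossings, the most of the 6 that can be at the right bank as the canoe arrives there on crossings 5, 7 is 4, 5 respectively — never all 6.
So no plan with fewer than 9 crossings exists, and this one achieves 9:
1. Boatman goes to the right bank with crate M1 and crate R3.  [the left bank: crate K3, crate K6, crate R6, crate R7 | the right bank: crate M1, crate R3]
2. Boatman goes back to the left bank with crate R3.  [the left bank: crate K3, crate K6, crate R3, crate R6, crate R7 | the right bank: crate M1]
3. Boatman goes to the right bank with crate K6 and crate R3.  [the left bank: crate K3, crate R6, crate R7 | the right bank: crate K6, crate M1, crate R3]
4. Boatman goes back to the left bank with crate R3.  [the left bank: crate K3, crate R3, crate R6, crate R7 | the right bank: crate K6, crate M1]
5. Boatman goes to the right bank with crate R3 and crate R6.  [the left bank: crate K3, crate R7 | the right bank: crate K6, crate M1, crate R3, crate R6]
6. Boatman goes back to the left bank with crate R3.  [the left bank: crate K3, crate R3, crate R7 | the right bank: crate K6, crate M1, crate R6]
7. Boatman goes to the right bank with crate R3 and crate R7.  [the left bank: crate K3 | the right bank: crate K6, crate M1, crate R3, crate R6, crate R7]
8. Boatman goes back to the left bank with crate R3.  [the left bank: crate K3, crate R3 | the right bank: crate K6, crate M1, crate R6, crate R7]
9. Boatman goes to the right bank with crate K3 and crate R3.  [the left bank: — | the right bank: crate K3, crate K6, crate M1, crate R3, crate R6, crate R7]

9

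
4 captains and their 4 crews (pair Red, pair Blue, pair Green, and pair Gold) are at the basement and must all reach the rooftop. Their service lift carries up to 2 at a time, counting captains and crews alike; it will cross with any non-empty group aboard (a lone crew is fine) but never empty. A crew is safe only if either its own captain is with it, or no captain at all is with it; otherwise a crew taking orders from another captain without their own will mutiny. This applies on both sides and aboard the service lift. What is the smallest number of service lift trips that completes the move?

impossible

Following every safe sequence of crossings from the start, the most of the 8 that can be at the rooftop as the service lift arrives there on crossings 1, 3, 5 is 2, 3, 4 respectively; the best ever achieved is 4 of 8.
From crossing 7 on, no configuration arises that was not already reachable earlier: only 44 distinct safe configurations (who is on which side, and where the service lift is) can ever be reached, none of them has everyone across, and every continuation just revisits them. So no valid plan exists.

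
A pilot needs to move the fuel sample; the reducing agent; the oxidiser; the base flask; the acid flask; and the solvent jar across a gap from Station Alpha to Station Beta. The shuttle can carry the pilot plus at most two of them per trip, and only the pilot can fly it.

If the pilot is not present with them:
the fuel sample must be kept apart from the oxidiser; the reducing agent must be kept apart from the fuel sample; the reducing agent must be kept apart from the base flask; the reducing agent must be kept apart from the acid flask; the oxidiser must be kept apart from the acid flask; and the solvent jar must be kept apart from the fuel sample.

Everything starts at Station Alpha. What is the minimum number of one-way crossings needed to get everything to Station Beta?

impossible

Whatever the first load, the items left behind include a forbidden pair without the pilot. No opening move is safe, so no plan exists.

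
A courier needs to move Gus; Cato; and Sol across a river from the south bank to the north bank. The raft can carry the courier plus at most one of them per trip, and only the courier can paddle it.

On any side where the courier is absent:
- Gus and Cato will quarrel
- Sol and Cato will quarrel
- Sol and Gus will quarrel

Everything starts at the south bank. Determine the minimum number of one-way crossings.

impossible

Whatever the first load, the items left behind include a forbidden pair without the courier. No opening move is safe, so no plan exists.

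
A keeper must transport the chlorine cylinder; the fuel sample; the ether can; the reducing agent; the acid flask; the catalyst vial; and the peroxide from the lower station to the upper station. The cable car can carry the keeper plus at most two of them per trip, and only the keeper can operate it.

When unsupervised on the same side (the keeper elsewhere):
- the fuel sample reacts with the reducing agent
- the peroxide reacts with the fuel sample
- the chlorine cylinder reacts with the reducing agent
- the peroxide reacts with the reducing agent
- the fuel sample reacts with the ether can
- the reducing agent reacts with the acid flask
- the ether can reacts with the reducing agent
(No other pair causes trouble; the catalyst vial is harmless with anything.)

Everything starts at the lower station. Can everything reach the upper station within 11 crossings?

Yes

Yes — this plan uses 11 crossings (≤ 11):
1. Keeper goes to the upper station with the fuel sample and the reducing agent.
2. Keeper goes back to the lower station with the fuel sample.
3. Keeper goes to the upper station with the chlorine cylinder and the fuel sample.
4. Keeper goes back to the lower station with the reducing agent.
5. Keeper goes to the upper station with the acid flask and the reducing agent.
6. Keeper goes back to the lower station with the reducing agent.
7. Keeper goes to the upper station with the ether can and the peroxide.
8. Keeper goes back to the lower station with the fuel sample.
9. Keeper goes to the upper station with the catalyst vial and the fuel sample.
10. Keeper goes back to the lower station with the fuel sample.
11. Keeper goes to the upper station with the fuel sample and the reducing agent.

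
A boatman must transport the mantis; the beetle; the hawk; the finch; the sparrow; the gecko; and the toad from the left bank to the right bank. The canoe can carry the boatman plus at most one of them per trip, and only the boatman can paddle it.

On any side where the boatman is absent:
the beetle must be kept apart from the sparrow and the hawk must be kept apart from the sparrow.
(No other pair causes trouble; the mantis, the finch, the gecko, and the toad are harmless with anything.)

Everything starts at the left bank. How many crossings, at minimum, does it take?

Counting alone: the boatman can take at most 1 across per trip to the right bank, so moving all 7 needs at least 7 loaded trips out, with a return between consecutive ones — at least 13 crossings.
The safety rule pushes this higher. Following every safe sequence of crossings, the most of the 7 that can be at the right bank as the canoe arrives there on crossing 13 is 6 — never all 7.
So no plan with fewer than 15 crossings exists, and this one achieves 15:
1. Boatman goes to the right bank with the sparrow.
2. Boatman goes back to the left bank alone.
3. Boatman goes to the right bank with the mantis.
4. Boatman goes back to the left bank alone.
5. Boatman goes to the right bank with the beetle.
6. Boatman goes back to the left bank with the sparrow.
7. Boatman goes to the right bank with the hawk.
8. Boatman goes back to the left bank alone.
9. Boatman goes to the right bank with the finch.
10. Boatman goes back to the left bank alone.
11. Boatman goes to the right bank with the gecko.
12. Boatman goes back to the left bank alone.
13. Boatman goes to the right bank with the toad.
14. Boatman goes back to the left bank alone.
15. Boatman goes to the right bank with the sparrow.

15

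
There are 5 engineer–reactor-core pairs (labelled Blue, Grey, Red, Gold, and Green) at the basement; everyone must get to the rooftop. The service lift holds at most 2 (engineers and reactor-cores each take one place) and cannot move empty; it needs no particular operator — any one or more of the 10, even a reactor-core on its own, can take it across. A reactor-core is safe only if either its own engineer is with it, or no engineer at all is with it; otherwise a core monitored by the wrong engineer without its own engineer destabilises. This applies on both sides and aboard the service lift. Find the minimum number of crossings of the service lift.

impossible

Following every safe sequence of crossings from the start, the most of the 10 that can be at the rooftop as the service lift arrives there on crossings 1, 3, 5, 7 is 2, 3, 4, 5 respectively; the best ever achieved is 5 of 10.
From crossing 9 on, no configuration arises that was not already reachable earlier: only 82 distinct safe configurations (who is on which side, and where the service lift is) can ever be reached, none of them has everyone across, and every continuation just revisits them. So no valid plan exists.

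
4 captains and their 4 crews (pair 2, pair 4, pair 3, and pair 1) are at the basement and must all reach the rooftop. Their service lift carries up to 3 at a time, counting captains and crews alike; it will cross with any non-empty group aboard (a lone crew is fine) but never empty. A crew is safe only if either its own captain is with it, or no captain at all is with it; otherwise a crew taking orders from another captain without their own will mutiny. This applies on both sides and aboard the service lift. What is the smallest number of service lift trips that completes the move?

9

Counting alone: each trip to the rooftop takes at most 3 across and each return brings at least 1 back, so after t trips out (and t−1 returns) at most 3t − (t−1) of the 8 are across; that first reaches 8 at t = 4, so at least 7 crossings are needed.
The safety rule pushes this higher. Following every safe sequence of crossings, the most of the 8 that can be at the rooftop as the service lift arrives there on crossing 7 is 7 — never all 8.
So no plan with fewer than 9 crossings exists, and this one achieves 9:
1. captain 2 and crew 2 cross → the rooftop.
2. captain 2 crosses ← the basement.
3. captain 2, captain 4, and crew 4 cross → the rooftop.
4. captain 2 and crew 2 cross ← the basement.
5. captain 1, captain 2, and captain 3 cross → the rooftop.
6. crew 4 crosses ← the basement.
7. crew 2 and crew 4 cross → the rooftop.
8. crew 2 crosses ← the basement.
9. crew 1, crew 2, and crew 3 cross → the rooftop.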